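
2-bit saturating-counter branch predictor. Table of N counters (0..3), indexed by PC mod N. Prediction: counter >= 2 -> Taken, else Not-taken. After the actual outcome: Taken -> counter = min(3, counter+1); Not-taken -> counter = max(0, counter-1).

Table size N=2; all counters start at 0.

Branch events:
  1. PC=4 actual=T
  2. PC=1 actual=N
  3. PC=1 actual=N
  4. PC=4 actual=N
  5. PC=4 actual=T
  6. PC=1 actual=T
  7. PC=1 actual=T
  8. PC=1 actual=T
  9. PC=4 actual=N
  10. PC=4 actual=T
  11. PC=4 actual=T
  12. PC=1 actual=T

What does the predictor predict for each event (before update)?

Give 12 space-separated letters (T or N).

Ev 1: PC=4 idx=0 pred=N actual=T -> ctr[0]=1
Ev 2: PC=1 idx=1 pred=N actual=N -> ctr[1]=0
Ev 3: PC=1 idx=1 pred=N actual=N -> ctr[1]=0
Ev 4: PC=4 idx=0 pred=N actual=N -> ctr[0]=0
Ev 5: PC=4 idx=0 pred=N actual=T -> ctr[0]=1
Ev 6: PC=1 idx=1 pred=N actual=T -> ctr[1]=1
Ev 7: PC=1 idx=1 pred=N actual=T -> ctr[1]=2
Ev 8: PC=1 idx=1 pred=T actual=T -> ctr[1]=3
Ev 9: PC=4 idx=0 pred=N actual=N -> ctr[0]=0
Ev 10: PC=4 idx=0 pred=N actual=T -> ctr[0]=1
Ev 11: PC=4 idx=0 pred=N actual=T -> ctr[0]=2
Ev 12: PC=1 idx=1 pred=T actual=T -> ctr[1]=3

Answer: N N N N N N N T N N N T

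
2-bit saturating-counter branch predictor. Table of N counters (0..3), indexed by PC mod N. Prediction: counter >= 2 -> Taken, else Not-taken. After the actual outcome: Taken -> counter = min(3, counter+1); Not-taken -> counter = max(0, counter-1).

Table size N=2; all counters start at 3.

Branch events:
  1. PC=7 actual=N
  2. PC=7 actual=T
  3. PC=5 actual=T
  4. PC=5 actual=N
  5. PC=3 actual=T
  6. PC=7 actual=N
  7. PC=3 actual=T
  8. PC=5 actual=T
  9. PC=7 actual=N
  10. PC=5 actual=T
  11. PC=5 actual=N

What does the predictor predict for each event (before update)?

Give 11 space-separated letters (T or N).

Answer: T T T T T T T T T T T

Derivation:
Ev 1: PC=7 idx=1 pred=T actual=N -> ctr[1]=2
Ev 2: PC=7 idx=1 pred=T actual=T -> ctr[1]=3
Ev 3: PC=5 idx=1 pred=T actual=T -> ctr[1]=3
Ev 4: PC=5 idx=1 pred=T actual=N -> ctr[1]=2
Ev 5: PC=3 idx=1 pred=T actual=T -> ctr[1]=3
Ev 6: PC=7 idx=1 pred=T actual=N -> ctr[1]=2
Ev 7: PC=3 idx=1 pred=T actual=T -> ctr[1]=3
Ev 8: PC=5 idx=1 pred=T actual=T -> ctr[1]=3
Ev 9: PC=7 idx=1 pred=T actual=N -> ctr[1]=2
Ev 10: PC=5 idx=1 pred=T actual=T -> ctr[1]=3
Ev 11: PC=5 idx=1 pred=T actual=N -> ctr[1]=2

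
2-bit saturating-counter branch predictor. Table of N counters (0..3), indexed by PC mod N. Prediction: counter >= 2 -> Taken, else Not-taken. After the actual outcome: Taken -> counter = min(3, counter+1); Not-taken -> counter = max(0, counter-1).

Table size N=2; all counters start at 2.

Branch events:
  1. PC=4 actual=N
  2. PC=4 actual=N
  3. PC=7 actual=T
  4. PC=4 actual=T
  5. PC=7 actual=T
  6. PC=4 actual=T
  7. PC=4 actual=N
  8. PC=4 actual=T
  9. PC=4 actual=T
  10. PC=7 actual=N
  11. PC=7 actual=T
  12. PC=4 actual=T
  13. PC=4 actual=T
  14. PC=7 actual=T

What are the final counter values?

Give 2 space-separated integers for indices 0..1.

Answer: 3 3

Derivation:
Ev 1: PC=4 idx=0 pred=T actual=N -> ctr[0]=1
Ev 2: PC=4 idx=0 pred=N actual=N -> ctr[0]=0
Ev 3: PC=7 idx=1 pred=T actual=T -> ctr[1]=3
Ev 4: PC=4 idx=0 pred=N actual=T -> ctr[0]=1
Ev 5: PC=7 idx=1 pred=T actual=T -> ctr[1]=3
Ev 6: PC=4 idx=0 pred=N actual=T -> ctr[0]=2
Ev 7: PC=4 idx=0 pred=T actual=N -> ctr[0]=1
Ev 8: PC=4 idx=0 pred=N actual=T -> ctr[0]=2
Ev 9: PC=4 idx=0 pred=T actual=T -> ctr[0]=3
Ev 10: PC=7 idx=1 pred=T actual=N -> ctr[1]=2
Ev 11: PC=7 idx=1 pred=T actual=T -> ctr[1]=3
Ev 12: PC=4 idx=0 pred=T actual=T -> ctr[0]=3
Ev 13: PC=4 idx=0 pred=T actual=T -> ctr[0]=3
Ev 14: PC=7 idx=1 pred=T actual=T -> ctr[1]=3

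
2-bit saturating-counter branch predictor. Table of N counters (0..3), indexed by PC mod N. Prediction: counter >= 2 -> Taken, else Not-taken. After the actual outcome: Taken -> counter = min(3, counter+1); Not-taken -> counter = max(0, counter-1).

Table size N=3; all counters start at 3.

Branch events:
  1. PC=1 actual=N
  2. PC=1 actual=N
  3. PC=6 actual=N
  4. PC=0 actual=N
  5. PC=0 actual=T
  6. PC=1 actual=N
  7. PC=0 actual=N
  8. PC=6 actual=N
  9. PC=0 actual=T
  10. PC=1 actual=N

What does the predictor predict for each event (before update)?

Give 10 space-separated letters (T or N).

Answer: T T T T N N T N N N

Derivation:
Ev 1: PC=1 idx=1 pred=T actual=N -> ctr[1]=2
Ev 2: PC=1 idx=1 pred=T actual=N -> ctr[1]=1
Ev 3: PC=6 idx=0 pred=T actual=N -> ctr[0]=2
Ev 4: PC=0 idx=0 pred=T actual=N -> ctr[0]=1
Ev 5: PC=0 idx=0 pred=N actual=T -> ctr[0]=2
Ev 6: PC=1 idx=1 pred=N actual=N -> ctr[1]=0
Ev 7: PC=0 idx=0 pred=T actual=N -> ctr[0]=1
Ev 8: PC=6 idx=0 pred=N actual=N -> ctr[0]=0
Ev 9: PC=0 idx=0 pred=N actual=T -> ctr[0]=1
Ev 10: PC=1 idx=1 pred=N actual=N -> ctr[1]=0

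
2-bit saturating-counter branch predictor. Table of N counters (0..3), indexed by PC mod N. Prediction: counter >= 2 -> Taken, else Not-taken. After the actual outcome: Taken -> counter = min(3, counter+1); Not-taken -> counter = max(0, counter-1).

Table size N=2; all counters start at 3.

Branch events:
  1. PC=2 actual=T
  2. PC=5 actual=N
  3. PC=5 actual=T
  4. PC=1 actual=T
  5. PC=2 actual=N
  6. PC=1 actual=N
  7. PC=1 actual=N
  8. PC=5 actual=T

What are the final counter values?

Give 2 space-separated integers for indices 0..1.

Answer: 2 2

Derivation:
Ev 1: PC=2 idx=0 pred=T actual=T -> ctr[0]=3
Ev 2: PC=5 idx=1 pred=T actual=N -> ctr[1]=2
Ev 3: PC=5 idx=1 pred=T actual=T -> ctr[1]=3
Ev 4: PC=1 idx=1 pred=T actual=T -> ctr[1]=3
Ev 5: PC=2 idx=0 pred=T actual=N -> ctr[0]=2
Ev 6: PC=1 idx=1 pred=T actual=N -> ctr[1]=2
Ev 7: PC=1 idx=1 pred=T actual=N -> ctr[1]=1
Ev 8: PC=5 idx=1 pred=N actual=T -> ctr[1]=2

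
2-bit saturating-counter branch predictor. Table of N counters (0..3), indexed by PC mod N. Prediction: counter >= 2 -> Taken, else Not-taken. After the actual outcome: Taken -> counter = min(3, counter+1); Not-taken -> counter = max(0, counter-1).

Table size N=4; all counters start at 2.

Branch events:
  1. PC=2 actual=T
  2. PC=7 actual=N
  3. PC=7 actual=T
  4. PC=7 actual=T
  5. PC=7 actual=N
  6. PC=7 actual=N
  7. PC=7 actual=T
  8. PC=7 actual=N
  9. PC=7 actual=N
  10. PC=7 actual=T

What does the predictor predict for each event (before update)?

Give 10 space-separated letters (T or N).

Ev 1: PC=2 idx=2 pred=T actual=T -> ctr[2]=3
Ev 2: PC=7 idx=3 pred=T actual=N -> ctr[3]=1
Ev 3: PC=7 idx=3 pred=N actual=T -> ctr[3]=2
Ev 4: PC=7 idx=3 pred=T actual=T -> ctr[3]=3
Ev 5: PC=7 idx=3 pred=T actual=N -> ctr[3]=2
Ev 6: PC=7 idx=3 pred=T actual=N -> ctr[3]=1
Ev 7: PC=7 idx=3 pred=N actual=T -> ctr[3]=2
Ev 8: PC=7 idx=3 pred=T actual=N -> ctr[3]=1
Ev 9: PC=7 idx=3 pred=N actual=N -> ctr[3]=0
Ev 10: PC=7 idx=3 pred=N actual=T -> ctr[3]=1

Answer: T T N T T T N T N N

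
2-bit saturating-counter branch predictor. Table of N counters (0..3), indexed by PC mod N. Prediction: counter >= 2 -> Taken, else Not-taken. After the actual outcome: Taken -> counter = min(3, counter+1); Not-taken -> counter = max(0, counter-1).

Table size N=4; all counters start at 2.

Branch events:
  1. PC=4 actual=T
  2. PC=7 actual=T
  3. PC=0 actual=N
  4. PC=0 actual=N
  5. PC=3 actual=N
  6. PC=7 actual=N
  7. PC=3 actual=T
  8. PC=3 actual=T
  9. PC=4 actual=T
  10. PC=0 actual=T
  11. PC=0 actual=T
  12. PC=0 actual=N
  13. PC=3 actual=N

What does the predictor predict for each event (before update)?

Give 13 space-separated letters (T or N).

Ev 1: PC=4 idx=0 pred=T actual=T -> ctr[0]=3
Ev 2: PC=7 idx=3 pred=T actual=T -> ctr[3]=3
Ev 3: PC=0 idx=0 pred=T actual=N -> ctr[0]=2
Ev 4: PC=0 idx=0 pred=T actual=N -> ctr[0]=1
Ev 5: PC=3 idx=3 pred=T actual=N -> ctr[3]=2
Ev 6: PC=7 idx=3 pred=T actual=N -> ctr[3]=1
Ev 7: PC=3 idx=3 pred=N actual=T -> ctr[3]=2
Ev 8: PC=3 idx=3 pred=T actual=T -> ctr[3]=3
Ev 9: PC=4 idx=0 pred=N actual=T -> ctr[0]=2
Ev 10: PC=0 idx=0 pred=T actual=T -> ctr[0]=3
Ev 11: PC=0 idx=0 pred=T actual=T -> ctr[0]=3
Ev 12: PC=0 idx=0 pred=T actual=N -> ctr[0]=2
Ev 13: PC=3 idx=3 pred=T actual=N -> ctr[3]=2

Answer: T T T T T T N T N T T T T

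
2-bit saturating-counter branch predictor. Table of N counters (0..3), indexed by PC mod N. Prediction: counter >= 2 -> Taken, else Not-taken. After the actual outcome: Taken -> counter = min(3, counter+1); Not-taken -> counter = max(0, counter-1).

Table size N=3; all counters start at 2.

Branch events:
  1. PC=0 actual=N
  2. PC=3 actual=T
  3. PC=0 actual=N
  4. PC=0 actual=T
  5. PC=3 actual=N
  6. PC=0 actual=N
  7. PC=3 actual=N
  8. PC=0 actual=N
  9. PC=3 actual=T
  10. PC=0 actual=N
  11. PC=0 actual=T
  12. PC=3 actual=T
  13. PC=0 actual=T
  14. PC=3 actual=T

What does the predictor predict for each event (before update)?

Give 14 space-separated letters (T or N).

Ev 1: PC=0 idx=0 pred=T actual=N -> ctr[0]=1
Ev 2: PC=3 idx=0 pred=N actual=T -> ctr[0]=2
Ev 3: PC=0 idx=0 pred=T actual=N -> ctr[0]=1
Ev 4: PC=0 idx=0 pred=N actual=T -> ctr[0]=2
Ev 5: PC=3 idx=0 pred=T actual=N -> ctr[0]=1
Ev 6: PC=0 idx=0 pred=N actual=N -> ctr[0]=0
Ev 7: PC=3 idx=0 pred=N actual=N -> ctr[0]=0
Ev 8: PC=0 idx=0 pred=N actual=N -> ctr[0]=0
Ev 9: PC=3 idx=0 pred=N actual=T -> ctr[0]=1
Ev 10: PC=0 idx=0 pred=N actual=N -> ctr[0]=0
Ev 11: PC=0 idx=0 pred=N actual=T -> ctr[0]=1
Ev 12: PC=3 idx=0 pred=N actual=T -> ctr[0]=2
Ev 13: PC=0 idx=0 pred=T actual=T -> ctr[0]=3
Ev 14: PC=3 idx=0 pred=T actual=T -> ctr[0]=3

Answer: T N T N T N N N N N N N T T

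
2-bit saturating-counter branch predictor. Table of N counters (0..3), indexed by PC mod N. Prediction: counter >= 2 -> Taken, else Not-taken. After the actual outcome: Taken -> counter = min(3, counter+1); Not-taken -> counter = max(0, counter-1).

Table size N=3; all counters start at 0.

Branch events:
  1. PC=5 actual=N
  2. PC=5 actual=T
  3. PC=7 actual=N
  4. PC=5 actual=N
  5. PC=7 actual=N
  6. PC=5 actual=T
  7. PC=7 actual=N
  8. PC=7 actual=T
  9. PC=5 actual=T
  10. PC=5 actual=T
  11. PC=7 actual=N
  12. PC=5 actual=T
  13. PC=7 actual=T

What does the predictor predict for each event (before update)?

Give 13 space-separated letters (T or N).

Answer: N N N N N N N N N T N T N

Derivation:
Ev 1: PC=5 idx=2 pred=N actual=N -> ctr[2]=0
Ev 2: PC=5 idx=2 pred=N actual=T -> ctr[2]=1
Ev 3: PC=7 idx=1 pred=N actual=N -> ctr[1]=0
Ev 4: PC=5 idx=2 pred=N actual=N -> ctr[2]=0
Ev 5: PC=7 idx=1 pred=N actual=N -> ctr[1]=0
Ev 6: PC=5 idx=2 pred=N actual=T -> ctr[2]=1
Ev 7: PC=7 idx=1 pred=N actual=N -> ctr[1]=0
Ev 8: PC=7 idx=1 pred=N actual=T -> ctr[1]=1
Ev 9: PC=5 idx=2 pred=N actual=T -> ctr[2]=2
Ev 10: PC=5 idx=2 pred=T actual=T -> ctr[2]=3
Ev 11: PC=7 idx=1 pred=N actual=N -> ctr[1]=0
Ev 12: PC=5 idx=2 pred=T actual=T -> ctr[2]=3
Ev 13: PC=7 idx=1 pred=N actual=T -> ctr[1]=1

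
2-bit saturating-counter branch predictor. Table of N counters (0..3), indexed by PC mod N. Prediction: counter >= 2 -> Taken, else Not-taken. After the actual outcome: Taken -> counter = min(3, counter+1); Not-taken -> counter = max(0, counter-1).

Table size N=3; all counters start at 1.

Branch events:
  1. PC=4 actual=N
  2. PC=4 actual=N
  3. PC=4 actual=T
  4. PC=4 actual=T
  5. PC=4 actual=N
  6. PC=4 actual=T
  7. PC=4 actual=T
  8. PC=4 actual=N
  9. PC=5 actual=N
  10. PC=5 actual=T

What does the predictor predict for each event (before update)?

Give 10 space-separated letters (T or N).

Answer: N N N N T N T T N N

Derivation:
Ev 1: PC=4 idx=1 pred=N actual=N -> ctr[1]=0
Ev 2: PC=4 idx=1 pred=N actual=N -> ctr[1]=0
Ev 3: PC=4 idx=1 pred=N actual=T -> ctr[1]=1
Ev 4: PC=4 idx=1 pred=N actual=T -> ctr[1]=2
Ev 5: PC=4 idx=1 pred=T actual=N -> ctr[1]=1
Ev 6: PC=4 idx=1 pred=N actual=T -> ctr[1]=2
Ev 7: PC=4 idx=1 pred=T actual=T -> ctr[1]=3
Ev 8: PC=4 idx=1 pred=T actual=N -> ctr[1]=2
Ev 9: PC=5 idx=2 pred=N actual=N -> ctr[2]=0
Ev 10: PC=5 idx=2 pred=N actual=T -> ctr[2]=1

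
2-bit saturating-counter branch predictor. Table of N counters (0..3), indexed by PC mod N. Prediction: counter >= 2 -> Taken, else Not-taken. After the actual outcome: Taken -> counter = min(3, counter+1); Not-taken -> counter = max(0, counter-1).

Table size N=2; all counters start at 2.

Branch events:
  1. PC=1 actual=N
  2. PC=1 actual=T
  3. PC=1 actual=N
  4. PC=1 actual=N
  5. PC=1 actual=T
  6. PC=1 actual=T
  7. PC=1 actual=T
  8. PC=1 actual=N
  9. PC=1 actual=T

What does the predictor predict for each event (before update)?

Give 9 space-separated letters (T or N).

Ev 1: PC=1 idx=1 pred=T actual=N -> ctr[1]=1
Ev 2: PC=1 idx=1 pred=N actual=T -> ctr[1]=2
Ev 3: PC=1 idx=1 pred=T actual=N -> ctr[1]=1
Ev 4: PC=1 idx=1 pred=N actual=N -> ctr[1]=0
Ev 5: PC=1 idx=1 pred=N actual=T -> ctr[1]=1
Ev 6: PC=1 idx=1 pred=N actual=T -> ctr[1]=2
Ev 7: PC=1 idx=1 pred=T actual=T -> ctr[1]=3
Ev 8: PC=1 idx=1 pred=T actual=N -> ctr[1]=2
Ev 9: PC=1 idx=1 pred=T actual=T -> ctr[1]=3

Answer: T N T N N N T T T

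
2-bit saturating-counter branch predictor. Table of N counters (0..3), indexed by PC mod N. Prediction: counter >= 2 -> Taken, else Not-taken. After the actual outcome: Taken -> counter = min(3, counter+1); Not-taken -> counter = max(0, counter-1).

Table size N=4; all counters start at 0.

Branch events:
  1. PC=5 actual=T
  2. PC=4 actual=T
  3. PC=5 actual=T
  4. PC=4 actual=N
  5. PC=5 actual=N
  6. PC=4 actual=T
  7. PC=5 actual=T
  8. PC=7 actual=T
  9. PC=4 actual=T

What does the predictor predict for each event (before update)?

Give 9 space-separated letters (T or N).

Ev 1: PC=5 idx=1 pred=N actual=T -> ctr[1]=1
Ev 2: PC=4 idx=0 pred=N actual=T -> ctr[0]=1
Ev 3: PC=5 idx=1 pred=N actual=T -> ctr[1]=2
Ev 4: PC=4 idx=0 pred=N actual=N -> ctr[0]=0
Ev 5: PC=5 idx=1 pred=T actual=N -> ctr[1]=1
Ev 6: PC=4 idx=0 pred=N actual=T -> ctr[0]=1
Ev 7: PC=5 idx=1 pred=N actual=T -> ctr[1]=2
Ev 8: PC=7 idx=3 pred=N actual=T -> ctr[3]=1
Ev 9: PC=4 idx=0 pred=N actual=T -> ctr[0]=2

Answer: N N N N T N N N N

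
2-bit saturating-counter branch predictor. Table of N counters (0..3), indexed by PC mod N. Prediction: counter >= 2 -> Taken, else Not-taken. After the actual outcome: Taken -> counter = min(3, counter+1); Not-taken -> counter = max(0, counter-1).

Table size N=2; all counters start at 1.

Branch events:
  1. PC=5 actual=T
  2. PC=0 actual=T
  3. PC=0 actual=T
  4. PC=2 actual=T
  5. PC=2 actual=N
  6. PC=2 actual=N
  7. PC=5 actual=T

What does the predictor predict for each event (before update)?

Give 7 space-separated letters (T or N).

Answer: N N T T T T T

Derivation:
Ev 1: PC=5 idx=1 pred=N actual=T -> ctr[1]=2
Ev 2: PC=0 idx=0 pred=N actual=T -> ctr[0]=2
Ev 3: PC=0 idx=0 pred=T actual=T -> ctr[0]=3
Ev 4: PC=2 idx=0 pred=T actual=T -> ctr[0]=3
Ev 5: PC=2 idx=0 pred=T actual=N -> ctr[0]=2
Ev 6: PC=2 idx=0 pred=T actual=N -> ctr[0]=1
Ev 7: PC=5 idx=1 pred=T actual=T -> ctr[1]=3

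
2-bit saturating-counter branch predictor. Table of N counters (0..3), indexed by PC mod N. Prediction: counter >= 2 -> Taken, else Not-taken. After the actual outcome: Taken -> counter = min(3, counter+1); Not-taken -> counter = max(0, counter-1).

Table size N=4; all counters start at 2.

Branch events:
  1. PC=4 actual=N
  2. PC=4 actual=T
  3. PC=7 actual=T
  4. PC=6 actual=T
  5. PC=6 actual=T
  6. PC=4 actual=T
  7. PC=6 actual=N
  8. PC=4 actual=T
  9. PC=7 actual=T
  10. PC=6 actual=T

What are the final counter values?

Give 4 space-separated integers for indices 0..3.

Answer: 3 2 3 3

Derivation:
Ev 1: PC=4 idx=0 pred=T actual=N -> ctr[0]=1
Ev 2: PC=4 idx=0 pred=N actual=T -> ctr[0]=2
Ev 3: PC=7 idx=3 pred=T actual=T -> ctr[3]=3
Ev 4: PC=6 idx=2 pred=T actual=T -> ctr[2]=3
Ev 5: PC=6 idx=2 pred=T actual=T -> ctr[2]=3
Ev 6: PC=4 idx=0 pred=T actual=T -> ctr[0]=3
Ev 7: PC=6 idx=2 pred=T actual=N -> ctr[2]=2
Ev 8: PC=4 idx=0 pred=T actual=T -> ctr[0]=3
Ev 9: PC=7 idx=3 pred=T actual=T -> ctr[3]=3
Ev 10: PC=6 idx=2 pred=T actual=T -> ctr[2]=3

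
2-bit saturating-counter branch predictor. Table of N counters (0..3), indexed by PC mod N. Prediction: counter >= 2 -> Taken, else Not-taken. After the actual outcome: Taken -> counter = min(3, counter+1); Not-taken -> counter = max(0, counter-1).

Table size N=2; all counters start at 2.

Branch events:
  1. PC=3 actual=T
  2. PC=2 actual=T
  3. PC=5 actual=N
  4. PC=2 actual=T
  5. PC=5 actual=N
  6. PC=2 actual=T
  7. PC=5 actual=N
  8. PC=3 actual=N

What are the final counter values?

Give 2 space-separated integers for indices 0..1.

Ev 1: PC=3 idx=1 pred=T actual=T -> ctr[1]=3
Ev 2: PC=2 idx=0 pred=T actual=T -> ctr[0]=3
Ev 3: PC=5 idx=1 pred=T actual=N -> ctr[1]=2
Ev 4: PC=2 idx=0 pred=T actual=T -> ctr[0]=3
Ev 5: PC=5 idx=1 pred=T actual=N -> ctr[1]=1
Ev 6: PC=2 idx=0 pred=T actual=T -> ctr[0]=3
Ev 7: PC=5 idx=1 pred=N actual=N -> ctr[1]=0
Ev 8: PC=3 idx=1 pred=N actual=N -> ctr[1]=0

Answer: 3 0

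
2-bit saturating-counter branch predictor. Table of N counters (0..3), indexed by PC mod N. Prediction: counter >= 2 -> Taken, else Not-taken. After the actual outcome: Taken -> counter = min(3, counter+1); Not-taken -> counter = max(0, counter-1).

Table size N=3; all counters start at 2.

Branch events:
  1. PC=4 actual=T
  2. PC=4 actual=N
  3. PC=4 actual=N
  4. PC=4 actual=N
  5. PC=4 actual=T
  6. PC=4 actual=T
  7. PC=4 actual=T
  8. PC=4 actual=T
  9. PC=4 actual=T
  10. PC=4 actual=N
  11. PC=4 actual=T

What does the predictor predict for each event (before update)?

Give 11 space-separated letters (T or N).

Ev 1: PC=4 idx=1 pred=T actual=T -> ctr[1]=3
Ev 2: PC=4 idx=1 pred=T actual=N -> ctr[1]=2
Ev 3: PC=4 idx=1 pred=T actual=N -> ctr[1]=1
Ev 4: PC=4 idx=1 pred=N actual=N -> ctr[1]=0
Ev 5: PC=4 idx=1 pred=N actual=T -> ctr[1]=1
Ev 6: PC=4 idx=1 pred=N actual=T -> ctr[1]=2
Ev 7: PC=4 idx=1 pred=T actual=T -> ctr[1]=3
Ev 8: PC=4 idx=1 pred=T actual=T -> ctr[1]=3
Ev 9: PC=4 idx=1 pred=T actual=T -> ctr[1]=3
Ev 10: PC=4 idx=1 pred=T actual=N -> ctr[1]=2
Ev 11: PC=4 idx=1 pred=T actual=T -> ctr[1]=3

Answer: T T T N N N T T T T T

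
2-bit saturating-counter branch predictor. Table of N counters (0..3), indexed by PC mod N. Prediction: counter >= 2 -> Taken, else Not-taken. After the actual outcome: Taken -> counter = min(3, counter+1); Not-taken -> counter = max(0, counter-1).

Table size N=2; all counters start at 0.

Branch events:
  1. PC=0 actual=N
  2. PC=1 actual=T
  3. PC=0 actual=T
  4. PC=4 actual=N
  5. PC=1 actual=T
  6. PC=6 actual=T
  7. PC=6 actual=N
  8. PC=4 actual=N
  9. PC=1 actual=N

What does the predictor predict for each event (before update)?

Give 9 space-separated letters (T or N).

Ev 1: PC=0 idx=0 pred=N actual=N -> ctr[0]=0
Ev 2: PC=1 idx=1 pred=N actual=T -> ctr[1]=1
Ev 3: PC=0 idx=0 pred=N actual=T -> ctr[0]=1
Ev 4: PC=4 idx=0 pred=N actual=N -> ctr[0]=0
Ev 5: PC=1 idx=1 pred=N actual=T -> ctr[1]=2
Ev 6: PC=6 idx=0 pred=N actual=T -> ctr[0]=1
Ev 7: PC=6 idx=0 pred=N actual=N -> ctr[0]=0
Ev 8: PC=4 idx=0 pred=N actual=N -> ctr[0]=0
Ev 9: PC=1 idx=1 pred=T actual=N -> ctr[1]=1

Answer: N N N N N N N N T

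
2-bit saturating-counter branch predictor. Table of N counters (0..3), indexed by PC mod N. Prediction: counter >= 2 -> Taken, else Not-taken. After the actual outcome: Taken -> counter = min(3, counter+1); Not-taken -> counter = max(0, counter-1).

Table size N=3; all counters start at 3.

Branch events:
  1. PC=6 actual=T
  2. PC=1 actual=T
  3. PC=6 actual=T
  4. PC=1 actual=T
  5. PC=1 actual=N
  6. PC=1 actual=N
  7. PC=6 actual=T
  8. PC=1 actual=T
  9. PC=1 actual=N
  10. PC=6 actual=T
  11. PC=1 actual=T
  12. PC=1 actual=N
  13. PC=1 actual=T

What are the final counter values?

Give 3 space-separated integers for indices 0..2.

Answer: 3 2 3

Derivation:
Ev 1: PC=6 idx=0 pred=T actual=T -> ctr[0]=3
Ev 2: PC=1 idx=1 pred=T actual=T -> ctr[1]=3
Ev 3: PC=6 idx=0 pred=T actual=T -> ctr[0]=3
Ev 4: PC=1 idx=1 pred=T actual=T -> ctr[1]=3
Ev 5: PC=1 idx=1 pred=T actual=N -> ctr[1]=2
Ev 6: PC=1 idx=1 pred=T actual=N -> ctr[1]=1
Ev 7: PC=6 idx=0 pred=T actual=T -> ctr[0]=3
Ev 8: PC=1 idx=1 pred=N actual=T -> ctr[1]=2
Ev 9: PC=1 idx=1 pred=T actual=N -> ctr[1]=1
Ev 10: PC=6 idx=0 pred=T actual=T -> ctr[0]=3
Ev 11: PC=1 idx=1 pred=N actual=T -> ctr[1]=2
Ev 12: PC=1 idx=1 pred=T actual=N -> ctr[1]=1
Ev 13: PC=1 idx=1 pred=N actual=T -> ctr[1]=2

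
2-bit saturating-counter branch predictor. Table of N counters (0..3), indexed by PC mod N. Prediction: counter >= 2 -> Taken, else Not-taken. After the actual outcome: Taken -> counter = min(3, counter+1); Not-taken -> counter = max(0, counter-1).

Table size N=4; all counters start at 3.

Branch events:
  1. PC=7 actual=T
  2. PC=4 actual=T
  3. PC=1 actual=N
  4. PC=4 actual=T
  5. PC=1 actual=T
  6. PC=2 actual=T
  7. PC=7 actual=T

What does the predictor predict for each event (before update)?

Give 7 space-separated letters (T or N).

Ev 1: PC=7 idx=3 pred=T actual=T -> ctr[3]=3
Ev 2: PC=4 idx=0 pred=T actual=T -> ctr[0]=3
Ev 3: PC=1 idx=1 pred=T actual=N -> ctr[1]=2
Ev 4: PC=4 idx=0 pred=T actual=T -> ctr[0]=3
Ev 5: PC=1 idx=1 pred=T actual=T -> ctr[1]=3
Ev 6: PC=2 idx=2 pred=T actual=T -> ctr[2]=3
Ev 7: PC=7 idx=3 pred=T actual=T -> ctr[3]=3

Answer: T T T T T T T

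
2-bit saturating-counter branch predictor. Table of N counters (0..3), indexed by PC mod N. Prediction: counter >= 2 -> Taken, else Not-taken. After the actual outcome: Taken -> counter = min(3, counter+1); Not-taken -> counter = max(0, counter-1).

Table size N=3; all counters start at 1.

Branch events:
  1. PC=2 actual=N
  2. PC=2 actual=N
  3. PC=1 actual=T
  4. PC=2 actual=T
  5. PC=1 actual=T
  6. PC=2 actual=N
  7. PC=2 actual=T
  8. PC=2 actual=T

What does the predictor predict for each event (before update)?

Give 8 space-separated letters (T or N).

Ev 1: PC=2 idx=2 pred=N actual=N -> ctr[2]=0
Ev 2: PC=2 idx=2 pred=N actual=N -> ctr[2]=0
Ev 3: PC=1 idx=1 pred=N actual=T -> ctr[1]=2
Ev 4: PC=2 idx=2 pred=N actual=T -> ctr[2]=1
Ev 5: PC=1 idx=1 pred=T actual=T -> ctr[1]=3
Ev 6: PC=2 idx=2 pred=N actual=N -> ctr[2]=0
Ev 7: PC=2 idx=2 pred=N actual=T -> ctr[2]=1
Ev 8: PC=2 idx=2 pred=N actual=T -> ctr[2]=2

Answer: N N N N T N N N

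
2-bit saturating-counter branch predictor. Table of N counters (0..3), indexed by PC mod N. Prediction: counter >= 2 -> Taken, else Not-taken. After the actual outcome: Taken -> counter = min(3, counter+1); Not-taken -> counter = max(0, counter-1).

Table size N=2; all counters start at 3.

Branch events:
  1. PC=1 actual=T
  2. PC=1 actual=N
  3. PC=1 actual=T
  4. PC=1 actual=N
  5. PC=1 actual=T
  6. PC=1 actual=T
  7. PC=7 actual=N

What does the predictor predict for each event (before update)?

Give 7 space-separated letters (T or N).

Answer: T T T T T T T

Derivation:
Ev 1: PC=1 idx=1 pred=T actual=T -> ctr[1]=3
Ev 2: PC=1 idx=1 pred=T actual=N -> ctr[1]=2
Ev 3: PC=1 idx=1 pred=T actual=T -> ctr[1]=3
Ev 4: PC=1 idx=1 pred=T actual=N -> ctr[1]=2
Ev 5: PC=1 idx=1 pred=T actual=T -> ctr[1]=3
Ev 6: PC=1 idx=1 pred=T actual=T -> ctr[1]=3
Ev 7: PC=7 idx=1 pred=T actual=N -> ctr[1]=2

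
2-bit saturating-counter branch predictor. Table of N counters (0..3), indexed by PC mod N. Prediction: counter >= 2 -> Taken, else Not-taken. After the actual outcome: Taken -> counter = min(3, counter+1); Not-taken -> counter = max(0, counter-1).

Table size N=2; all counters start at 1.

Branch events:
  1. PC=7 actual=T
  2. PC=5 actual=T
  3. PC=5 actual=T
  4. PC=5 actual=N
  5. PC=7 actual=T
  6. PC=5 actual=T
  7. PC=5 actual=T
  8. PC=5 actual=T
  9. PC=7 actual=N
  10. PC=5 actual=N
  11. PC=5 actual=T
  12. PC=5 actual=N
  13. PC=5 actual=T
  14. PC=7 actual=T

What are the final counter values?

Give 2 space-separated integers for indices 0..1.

Ev 1: PC=7 idx=1 pred=N actual=T -> ctr[1]=2
Ev 2: PC=5 idx=1 pred=T actual=T -> ctr[1]=3
Ev 3: PC=5 idx=1 pred=T actual=T -> ctr[1]=3
Ev 4: PC=5 idx=1 pred=T actual=N -> ctr[1]=2
Ev 5: PC=7 idx=1 pred=T actual=T -> ctr[1]=3
Ev 6: PC=5 idx=1 pred=T actual=T -> ctr[1]=3
Ev 7: PC=5 idx=1 pred=T actual=T -> ctr[1]=3
Ev 8: PC=5 idx=1 pred=T actual=T -> ctr[1]=3
Ev 9: PC=7 idx=1 pred=T actual=N -> ctr[1]=2
Ev 10: PC=5 idx=1 pred=T actual=N -> ctr[1]=1
Ev 11: PC=5 idx=1 pred=N actual=T -> ctr[1]=2
Ev 12: PC=5 idx=1 pred=T actual=N -> ctr[1]=1
Ev 13: PC=5 idx=1 pred=N actual=T -> ctr[1]=2
Ev 14: PC=7 idx=1 pred=T actual=T -> ctr[1]=3

Answer: 1 3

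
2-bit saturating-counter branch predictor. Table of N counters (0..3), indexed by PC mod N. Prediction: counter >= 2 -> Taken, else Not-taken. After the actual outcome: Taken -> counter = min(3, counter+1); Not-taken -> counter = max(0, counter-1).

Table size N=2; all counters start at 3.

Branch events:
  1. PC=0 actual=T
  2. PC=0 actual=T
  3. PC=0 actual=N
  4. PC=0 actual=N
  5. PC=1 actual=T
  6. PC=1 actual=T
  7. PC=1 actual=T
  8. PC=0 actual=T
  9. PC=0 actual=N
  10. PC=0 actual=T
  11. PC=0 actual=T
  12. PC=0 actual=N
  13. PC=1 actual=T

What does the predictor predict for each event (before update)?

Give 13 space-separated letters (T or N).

Ev 1: PC=0 idx=0 pred=T actual=T -> ctr[0]=3
Ev 2: PC=0 idx=0 pred=T actual=T -> ctr[0]=3
Ev 3: PC=0 idx=0 pred=T actual=N -> ctr[0]=2
Ev 4: PC=0 idx=0 pred=T actual=N -> ctr[0]=1
Ev 5: PC=1 idx=1 pred=T actual=T -> ctr[1]=3
Ev 6: PC=1 idx=1 pred=T actual=T -> ctr[1]=3
Ev 7: PC=1 idx=1 pred=T actual=T -> ctr[1]=3
Ev 8: PC=0 idx=0 pred=N actual=T -> ctr[0]=2
Ev 9: PC=0 idx=0 pred=T actual=N -> ctr[0]=1
Ev 10: PC=0 idx=0 pred=N actual=T -> ctr[0]=2
Ev 11: PC=0 idx=0 pred=T actual=T -> ctr[0]=3
Ev 12: PC=0 idx=0 pred=T actual=N -> ctr[0]=2
Ev 13: PC=1 idx=1 pred=T actual=T -> ctr[1]=3

Answer: T T T T T T T N T N T T T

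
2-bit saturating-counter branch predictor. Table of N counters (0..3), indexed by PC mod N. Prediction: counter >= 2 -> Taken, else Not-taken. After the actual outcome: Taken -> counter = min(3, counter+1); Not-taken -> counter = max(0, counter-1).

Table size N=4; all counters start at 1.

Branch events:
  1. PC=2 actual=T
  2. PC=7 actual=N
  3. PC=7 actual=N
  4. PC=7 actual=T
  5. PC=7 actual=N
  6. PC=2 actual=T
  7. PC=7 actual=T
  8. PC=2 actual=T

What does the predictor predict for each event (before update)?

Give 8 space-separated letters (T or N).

Ev 1: PC=2 idx=2 pred=N actual=T -> ctr[2]=2
Ev 2: PC=7 idx=3 pred=N actual=N -> ctr[3]=0
Ev 3: PC=7 idx=3 pred=N actual=N -> ctr[3]=0
Ev 4: PC=7 idx=3 pred=N actual=T -> ctr[3]=1
Ev 5: PC=7 idx=3 pred=N actual=N -> ctr[3]=0
Ev 6: PC=2 idx=2 pred=T actual=T -> ctr[2]=3
Ev 7: PC=7 idx=3 pred=N actual=T -> ctr[3]=1
Ev 8: PC=2 idx=2 pred=T actual=T -> ctr[2]=3

Answer: N N N N N T N T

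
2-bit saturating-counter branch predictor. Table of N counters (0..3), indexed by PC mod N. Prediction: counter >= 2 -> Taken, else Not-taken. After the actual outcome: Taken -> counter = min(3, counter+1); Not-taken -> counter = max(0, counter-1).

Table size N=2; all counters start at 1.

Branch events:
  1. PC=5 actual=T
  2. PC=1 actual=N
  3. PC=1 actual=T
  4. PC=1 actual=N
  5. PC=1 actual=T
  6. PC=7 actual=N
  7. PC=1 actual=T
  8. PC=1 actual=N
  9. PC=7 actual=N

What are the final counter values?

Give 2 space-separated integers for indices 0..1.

Ev 1: PC=5 idx=1 pred=N actual=T -> ctr[1]=2
Ev 2: PC=1 idx=1 pred=T actual=N -> ctr[1]=1
Ev 3: PC=1 idx=1 pred=N actual=T -> ctr[1]=2
Ev 4: PC=1 idx=1 pred=T actual=N -> ctr[1]=1
Ev 5: PC=1 idx=1 pred=N actual=T -> ctr[1]=2
Ev 6: PC=7 idx=1 pred=T actual=N -> ctr[1]=1
Ev 7: PC=1 idx=1 pred=N actual=T -> ctr[1]=2
Ev 8: PC=1 idx=1 pred=T actual=N -> ctr[1]=1
Ev 9: PC=7 idx=1 pred=N actual=N -> ctr[1]=0

Answer: 1 0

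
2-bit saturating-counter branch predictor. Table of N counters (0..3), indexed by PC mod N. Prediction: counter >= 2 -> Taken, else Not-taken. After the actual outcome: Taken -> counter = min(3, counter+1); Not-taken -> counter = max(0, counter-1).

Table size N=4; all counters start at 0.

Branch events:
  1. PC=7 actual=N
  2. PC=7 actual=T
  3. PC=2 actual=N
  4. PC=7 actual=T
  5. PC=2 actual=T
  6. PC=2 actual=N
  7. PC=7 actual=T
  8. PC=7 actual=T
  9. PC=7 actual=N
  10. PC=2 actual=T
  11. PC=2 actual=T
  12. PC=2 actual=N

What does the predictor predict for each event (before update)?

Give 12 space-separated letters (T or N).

Ev 1: PC=7 idx=3 pred=N actual=N -> ctr[3]=0
Ev 2: PC=7 idx=3 pred=N actual=T -> ctr[3]=1
Ev 3: PC=2 idx=2 pred=N actual=N -> ctr[2]=0
Ev 4: PC=7 idx=3 pred=N actual=T -> ctr[3]=2
Ev 5: PC=2 idx=2 pred=N actual=T -> ctr[2]=1
Ev 6: PC=2 idx=2 pred=N actual=N -> ctr[2]=0
Ev 7: PC=7 idx=3 pred=T actual=T -> ctr[3]=3
Ev 8: PC=7 idx=3 pred=T actual=T -> ctr[3]=3
Ev 9: PC=7 idx=3 pred=T actual=N -> ctr[3]=2
Ev 10: PC=2 idx=2 pred=N actual=T -> ctr[2]=1
Ev 11: PC=2 idx=2 pred=N actual=T -> ctr[2]=2
Ev 12: PC=2 idx=2 pred=T actual=N -> ctr[2]=1

Answer: N N N N N N T T T N N T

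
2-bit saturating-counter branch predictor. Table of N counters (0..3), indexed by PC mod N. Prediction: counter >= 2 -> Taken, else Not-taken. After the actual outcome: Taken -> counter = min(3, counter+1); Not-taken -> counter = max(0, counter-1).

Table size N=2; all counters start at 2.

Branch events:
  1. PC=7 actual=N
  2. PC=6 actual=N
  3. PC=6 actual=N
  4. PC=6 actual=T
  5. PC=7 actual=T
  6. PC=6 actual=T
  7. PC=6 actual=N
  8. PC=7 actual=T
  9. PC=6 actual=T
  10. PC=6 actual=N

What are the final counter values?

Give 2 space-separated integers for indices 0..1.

Answer: 1 3

Derivation:
Ev 1: PC=7 idx=1 pred=T actual=N -> ctr[1]=1
Ev 2: PC=6 idx=0 pred=T actual=N -> ctr[0]=1
Ev 3: PC=6 idx=0 pred=N actual=N -> ctr[0]=0
Ev 4: PC=6 idx=0 pred=N actual=T -> ctr[0]=1
Ev 5: PC=7 idx=1 pred=N actual=T -> ctr[1]=2
Ev 6: PC=6 idx=0 pred=N actual=T -> ctr[0]=2
Ev 7: PC=6 idx=0 pred=T actual=N -> ctr[0]=1
Ev 8: PC=7 idx=1 pred=T actual=T -> ctr[1]=3
Ev 9: PC=6 idx=0 pred=N actual=T -> ctr[0]=2
Ev 10: PC=6 idx=0 pred=T actual=N -> ctr[0]=1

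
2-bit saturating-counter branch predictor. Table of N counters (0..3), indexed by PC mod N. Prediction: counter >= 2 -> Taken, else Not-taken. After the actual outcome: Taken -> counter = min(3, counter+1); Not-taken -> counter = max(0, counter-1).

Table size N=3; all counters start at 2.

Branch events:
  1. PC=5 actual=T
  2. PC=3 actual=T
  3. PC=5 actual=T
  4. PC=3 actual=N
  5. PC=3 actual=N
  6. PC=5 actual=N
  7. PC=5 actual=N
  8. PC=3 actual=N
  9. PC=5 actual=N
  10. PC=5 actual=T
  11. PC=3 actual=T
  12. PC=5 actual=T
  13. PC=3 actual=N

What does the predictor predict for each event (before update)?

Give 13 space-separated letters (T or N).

Answer: T T T T T T T N N N N N N

Derivation:
Ev 1: PC=5 idx=2 pred=T actual=T -> ctr[2]=3
Ev 2: PC=3 idx=0 pred=T actual=T -> ctr[0]=3
Ev 3: PC=5 idx=2 pred=T actual=T -> ctr[2]=3
Ev 4: PC=3 idx=0 pred=T actual=N -> ctr[0]=2
Ev 5: PC=3 idx=0 pred=T actual=N -> ctr[0]=1
Ev 6: PC=5 idx=2 pred=T actual=N -> ctr[2]=2
Ev 7: PC=5 idx=2 pred=T actual=N -> ctr[2]=1
Ev 8: PC=3 idx=0 pred=N actual=N -> ctr[0]=0
Ev 9: PC=5 idx=2 pred=N actual=N -> ctr[2]=0
Ev 10: PC=5 idx=2 pred=N actual=T -> ctr[2]=1
Ev 11: PC=3 idx=0 pred=N actual=T -> ctr[0]=1
Ev 12: PC=5 idx=2 pred=N actual=T -> ctr[2]=2
Ev 13: PC=3 idx=0 pred=N actual=N -> ctr[0]=0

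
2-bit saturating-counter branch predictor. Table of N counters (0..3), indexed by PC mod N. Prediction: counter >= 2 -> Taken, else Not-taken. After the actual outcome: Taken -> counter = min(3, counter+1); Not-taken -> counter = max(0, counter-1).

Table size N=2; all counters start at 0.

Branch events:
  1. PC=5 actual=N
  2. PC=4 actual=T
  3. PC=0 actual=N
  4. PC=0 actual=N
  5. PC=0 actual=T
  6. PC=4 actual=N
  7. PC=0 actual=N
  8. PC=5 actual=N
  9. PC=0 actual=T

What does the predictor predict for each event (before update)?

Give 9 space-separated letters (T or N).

Answer: N N N N N N N N N

Derivation:
Ev 1: PC=5 idx=1 pred=N actual=N -> ctr[1]=0
Ev 2: PC=4 idx=0 pred=N actual=T -> ctr[0]=1
Ev 3: PC=0 idx=0 pred=N actual=N -> ctr[0]=0
Ev 4: PC=0 idx=0 pred=N actual=N -> ctr[0]=0
Ev 5: PC=0 idx=0 pred=N actual=T -> ctr[0]=1
Ev 6: PC=4 idx=0 pred=N actual=N -> ctr[0]=0
Ev 7: PC=0 idx=0 pred=N actual=N -> ctr[0]=0
Ev 8: PC=5 idx=1 pred=N actual=N -> ctr[1]=0
Ev 9: PC=0 idx=0 pred=N actual=T -> ctr[0]=1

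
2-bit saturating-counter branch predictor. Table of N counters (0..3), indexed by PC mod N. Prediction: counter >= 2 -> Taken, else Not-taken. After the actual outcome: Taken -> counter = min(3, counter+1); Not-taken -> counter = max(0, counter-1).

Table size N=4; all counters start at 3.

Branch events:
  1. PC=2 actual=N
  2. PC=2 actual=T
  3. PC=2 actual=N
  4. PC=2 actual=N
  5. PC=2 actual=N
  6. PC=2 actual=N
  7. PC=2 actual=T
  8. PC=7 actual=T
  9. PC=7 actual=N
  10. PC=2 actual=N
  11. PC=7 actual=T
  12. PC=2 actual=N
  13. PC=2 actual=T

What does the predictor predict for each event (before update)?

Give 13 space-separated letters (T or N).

Answer: T T T T N N N T T N T N N

Derivation:
Ev 1: PC=2 idx=2 pred=T actual=N -> ctr[2]=2
Ev 2: PC=2 idx=2 pred=T actual=T -> ctr[2]=3
Ev 3: PC=2 idx=2 pred=T actual=N -> ctr[2]=2
Ev 4: PC=2 idx=2 pred=T actual=N -> ctr[2]=1
Ev 5: PC=2 idx=2 pred=N actual=N -> ctr[2]=0
Ev 6: PC=2 idx=2 pred=N actual=N -> ctr[2]=0
Ev 7: PC=2 idx=2 pred=N actual=T -> ctr[2]=1
Ev 8: PC=7 idx=3 pred=T actual=T -> ctr[3]=3
Ev 9: PC=7 idx=3 pred=T actual=N -> ctr[3]=2
Ev 10: PC=2 idx=2 pred=N actual=N -> ctr[2]=0
Ev 11: PC=7 idx=3 pred=T actual=T -> ctr[3]=3
Ev 12: PC=2 idx=2 pred=N actual=N -> ctr[2]=0
Ev 13: PC=2 idx=2 pred=N actual=T -> ctr[2]=1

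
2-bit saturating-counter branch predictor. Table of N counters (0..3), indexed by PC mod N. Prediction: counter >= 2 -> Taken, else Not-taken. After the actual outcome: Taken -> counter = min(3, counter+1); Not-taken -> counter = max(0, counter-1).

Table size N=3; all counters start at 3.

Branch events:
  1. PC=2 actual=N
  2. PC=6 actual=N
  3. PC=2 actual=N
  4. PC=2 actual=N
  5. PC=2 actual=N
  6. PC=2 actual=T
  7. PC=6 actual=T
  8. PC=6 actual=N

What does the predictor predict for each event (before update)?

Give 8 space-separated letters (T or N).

Ev 1: PC=2 idx=2 pred=T actual=N -> ctr[2]=2
Ev 2: PC=6 idx=0 pred=T actual=N -> ctr[0]=2
Ev 3: PC=2 idx=2 pred=T actual=N -> ctr[2]=1
Ev 4: PC=2 idx=2 pred=N actual=N -> ctr[2]=0
Ev 5: PC=2 idx=2 pred=N actual=N -> ctr[2]=0
Ev 6: PC=2 idx=2 pred=N actual=T -> ctr[2]=1
Ev 7: PC=6 idx=0 pred=T actual=T -> ctr[0]=3
Ev 8: PC=6 idx=0 pred=T actual=N -> ctr[0]=2

Answer: T T T N N N T T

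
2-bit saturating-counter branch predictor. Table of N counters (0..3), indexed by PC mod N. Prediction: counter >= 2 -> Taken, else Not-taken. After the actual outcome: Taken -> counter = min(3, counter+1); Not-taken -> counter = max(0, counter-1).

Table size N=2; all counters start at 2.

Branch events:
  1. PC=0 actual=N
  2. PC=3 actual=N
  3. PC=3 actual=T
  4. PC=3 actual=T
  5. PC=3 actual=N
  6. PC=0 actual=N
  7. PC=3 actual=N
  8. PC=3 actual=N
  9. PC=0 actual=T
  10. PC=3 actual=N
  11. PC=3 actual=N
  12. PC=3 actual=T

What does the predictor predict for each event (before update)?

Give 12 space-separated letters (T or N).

Answer: T T N T T N T N N N N N

Derivation:
Ev 1: PC=0 idx=0 pred=T actual=N -> ctr[0]=1
Ev 2: PC=3 idx=1 pred=T actual=N -> ctr[1]=1
Ev 3: PC=3 idx=1 pred=N actual=T -> ctr[1]=2
Ev 4: PC=3 idx=1 pred=T actual=T -> ctr[1]=3
Ev 5: PC=3 idx=1 pred=T actual=N -> ctr[1]=2
Ev 6: PC=0 idx=0 pred=N actual=N -> ctr[0]=0
Ev 7: PC=3 idx=1 pred=T actual=N -> ctr[1]=1
Ev 8: PC=3 idx=1 pred=N actual=N -> ctr[1]=0
Ev 9: PC=0 idx=0 pred=N actual=T -> ctr[0]=1
Ev 10: PC=3 idx=1 pred=N actual=N -> ctr[1]=0
Ev 11: PC=3 idx=1 pred=N actual=N -> ctr[1]=0
Ev 12: PC=3 idx=1 pred=N actual=T -> ctr[1]=1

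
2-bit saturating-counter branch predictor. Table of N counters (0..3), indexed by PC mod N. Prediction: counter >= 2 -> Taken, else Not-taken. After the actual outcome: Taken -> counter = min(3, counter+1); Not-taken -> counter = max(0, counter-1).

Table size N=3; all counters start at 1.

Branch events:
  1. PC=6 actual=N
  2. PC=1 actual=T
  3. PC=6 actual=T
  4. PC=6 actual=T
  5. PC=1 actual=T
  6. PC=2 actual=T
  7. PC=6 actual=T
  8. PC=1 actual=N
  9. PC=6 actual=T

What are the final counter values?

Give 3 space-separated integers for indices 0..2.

Answer: 3 2 2

Derivation:
Ev 1: PC=6 idx=0 pred=N actual=N -> ctr[0]=0
Ev 2: PC=1 idx=1 pred=N actual=T -> ctr[1]=2
Ev 3: PC=6 idx=0 pred=N actual=T -> ctr[0]=1
Ev 4: PC=6 idx=0 pred=N actual=T -> ctr[0]=2
Ev 5: PC=1 idx=1 pred=T actual=T -> ctr[1]=3
Ev 6: PC=2 idx=2 pred=N actual=T -> ctr[2]=2
Ev 7: PC=6 idx=0 pred=T actual=T -> ctr[0]=3
Ev 8: PC=1 idx=1 pred=T actual=N -> ctr[1]=2
Ev 9: PC=6 idx=0 pred=T actual=T -> ctr[0]=3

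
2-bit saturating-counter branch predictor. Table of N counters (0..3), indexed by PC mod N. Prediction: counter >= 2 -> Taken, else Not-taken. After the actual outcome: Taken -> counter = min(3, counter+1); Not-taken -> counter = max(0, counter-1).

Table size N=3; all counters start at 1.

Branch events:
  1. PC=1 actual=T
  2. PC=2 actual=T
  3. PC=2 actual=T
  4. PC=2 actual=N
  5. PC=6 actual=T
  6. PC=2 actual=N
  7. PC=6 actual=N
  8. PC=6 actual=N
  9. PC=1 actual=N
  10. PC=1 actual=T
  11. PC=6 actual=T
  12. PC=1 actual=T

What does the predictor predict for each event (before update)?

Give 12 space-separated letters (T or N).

Ev 1: PC=1 idx=1 pred=N actual=T -> ctr[1]=2
Ev 2: PC=2 idx=2 pred=N actual=T -> ctr[2]=2
Ev 3: PC=2 idx=2 pred=T actual=T -> ctr[2]=3
Ev 4: PC=2 idx=2 pred=T actual=N -> ctr[2]=2
Ev 5: PC=6 idx=0 pred=N actual=T -> ctr[0]=2
Ev 6: PC=2 idx=2 pred=T actual=N -> ctr[2]=1
Ev 7: PC=6 idx=0 pred=T actual=N -> ctr[0]=1
Ev 8: PC=6 idx=0 pred=N actual=N -> ctr[0]=0
Ev 9: PC=1 idx=1 pred=T actual=N -> ctr[1]=1
Ev 10: PC=1 idx=1 pred=N actual=T -> ctr[1]=2
Ev 11: PC=6 idx=0 pred=N actual=T -> ctr[0]=1
Ev 12: PC=1 idx=1 pred=T actual=T -> ctr[1]=3

Answer: N N T T N T T N T N N T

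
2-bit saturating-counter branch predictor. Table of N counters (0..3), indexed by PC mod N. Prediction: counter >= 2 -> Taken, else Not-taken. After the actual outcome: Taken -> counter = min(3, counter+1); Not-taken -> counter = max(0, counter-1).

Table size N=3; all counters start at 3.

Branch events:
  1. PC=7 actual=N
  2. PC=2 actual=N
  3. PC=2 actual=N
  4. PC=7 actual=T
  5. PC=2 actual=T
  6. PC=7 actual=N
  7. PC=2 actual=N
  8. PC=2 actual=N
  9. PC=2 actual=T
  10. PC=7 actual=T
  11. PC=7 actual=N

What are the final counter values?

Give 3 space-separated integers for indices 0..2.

Answer: 3 2 1

Derivation:
Ev 1: PC=7 idx=1 pred=T actual=N -> ctr[1]=2
Ev 2: PC=2 idx=2 pred=T actual=N -> ctr[2]=2
Ev 3: PC=2 idx=2 pred=T actual=N -> ctr[2]=1
Ev 4: PC=7 idx=1 pred=T actual=T -> ctr[1]=3
Ev 5: PC=2 idx=2 pred=N actual=T -> ctr[2]=2
Ev 6: PC=7 idx=1 pred=T actual=N -> ctr[1]=2
Ev 7: PC=2 idx=2 pred=T actual=N -> ctr[2]=1
Ev 8: PC=2 idx=2 pred=N actual=N -> ctr[2]=0
Ev 9: PC=2 idx=2 pred=N actual=T -> ctr[2]=1
Ev 10: PC=7 idx=1 pred=T actual=T -> ctr[1]=3
Ev 11: PC=7 idx=1 pred=T actual=N -> ctr[1]=2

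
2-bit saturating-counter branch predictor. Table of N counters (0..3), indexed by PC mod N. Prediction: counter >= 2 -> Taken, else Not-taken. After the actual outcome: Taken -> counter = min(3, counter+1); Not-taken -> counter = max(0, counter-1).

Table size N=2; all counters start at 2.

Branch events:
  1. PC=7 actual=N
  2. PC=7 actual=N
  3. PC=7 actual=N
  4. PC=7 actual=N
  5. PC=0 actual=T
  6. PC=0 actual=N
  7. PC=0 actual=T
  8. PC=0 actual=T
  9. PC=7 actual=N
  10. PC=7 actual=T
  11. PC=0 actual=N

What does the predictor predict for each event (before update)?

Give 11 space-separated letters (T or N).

Answer: T N N N T T T T N N T

Derivation:
Ev 1: PC=7 idx=1 pred=T actual=N -> ctr[1]=1
Ev 2: PC=7 idx=1 pred=N actual=N -> ctr[1]=0
Ev 3: PC=7 idx=1 pred=N actual=N -> ctr[1]=0
Ev 4: PC=7 idx=1 pred=N actual=N -> ctr[1]=0
Ev 5: PC=0 idx=0 pred=T actual=T -> ctr[0]=3
Ev 6: PC=0 idx=0 pred=T actual=N -> ctr[0]=2
Ev 7: PC=0 idx=0 pred=T actual=T -> ctr[0]=3
Ev 8: PC=0 idx=0 pred=T actual=T -> ctr[0]=3
Ev 9: PC=7 idx=1 pred=N actual=N -> ctr[1]=0
Ev 10: PC=7 idx=1 pred=N actual=T -> ctr[1]=1
Ev 11: PC=0 idx=0 pred=T actual=N -> ctr[0]=2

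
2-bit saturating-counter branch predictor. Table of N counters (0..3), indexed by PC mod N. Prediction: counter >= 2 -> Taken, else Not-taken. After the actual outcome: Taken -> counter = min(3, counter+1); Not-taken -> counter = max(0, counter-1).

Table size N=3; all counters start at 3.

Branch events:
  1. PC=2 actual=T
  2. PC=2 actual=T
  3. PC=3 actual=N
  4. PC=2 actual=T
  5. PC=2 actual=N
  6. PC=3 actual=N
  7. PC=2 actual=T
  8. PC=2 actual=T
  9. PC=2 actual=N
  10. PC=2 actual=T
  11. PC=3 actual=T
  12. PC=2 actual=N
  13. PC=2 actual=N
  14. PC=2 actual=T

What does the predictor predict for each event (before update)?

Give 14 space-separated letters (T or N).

Ev 1: PC=2 idx=2 pred=T actual=T -> ctr[2]=3
Ev 2: PC=2 idx=2 pred=T actual=T -> ctr[2]=3
Ev 3: PC=3 idx=0 pred=T actual=N -> ctr[0]=2
Ev 4: PC=2 idx=2 pred=T actual=T -> ctr[2]=3
Ev 5: PC=2 idx=2 pred=T actual=N -> ctr[2]=2
Ev 6: PC=3 idx=0 pred=T actual=N -> ctr[0]=1
Ev 7: PC=2 idx=2 pred=T actual=T -> ctr[2]=3
Ev 8: PC=2 idx=2 pred=T actual=T -> ctr[2]=3
Ev 9: PC=2 idx=2 pred=T actual=N -> ctr[2]=2
Ev 10: PC=2 idx=2 pred=T actual=T -> ctr[2]=3
Ev 11: PC=3 idx=0 pred=N actual=T -> ctr[0]=2
Ev 12: PC=2 idx=2 pred=T actual=N -> ctr[2]=2
Ev 13: PC=2 idx=2 pred=T actual=N -> ctr[2]=1
Ev 14: PC=2 idx=2 pred=N actual=T -> ctr[2]=2

Answer: T T T T T T T T T T N T T N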